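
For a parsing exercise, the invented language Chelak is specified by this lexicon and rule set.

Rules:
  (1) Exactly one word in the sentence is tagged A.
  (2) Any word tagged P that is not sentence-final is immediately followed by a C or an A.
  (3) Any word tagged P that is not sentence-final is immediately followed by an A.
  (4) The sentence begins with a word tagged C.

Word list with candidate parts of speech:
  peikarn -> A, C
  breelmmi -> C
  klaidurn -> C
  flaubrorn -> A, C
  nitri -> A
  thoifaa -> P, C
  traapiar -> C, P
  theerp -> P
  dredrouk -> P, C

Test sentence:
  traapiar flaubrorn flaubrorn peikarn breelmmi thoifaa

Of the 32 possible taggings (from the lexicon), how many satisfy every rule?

Candidates per position — 1:traapiar {C,P}; 2:flaubrorn {A,C}; 3:flaubrorn {A,C}; 4:peikarn {A,C}; 5:breelmmi {C}; 6:thoifaa {P,C}.
There are 32 candidate sequences in total.
Checking each against the rules leaves 6 sequences.
Count = 6.

6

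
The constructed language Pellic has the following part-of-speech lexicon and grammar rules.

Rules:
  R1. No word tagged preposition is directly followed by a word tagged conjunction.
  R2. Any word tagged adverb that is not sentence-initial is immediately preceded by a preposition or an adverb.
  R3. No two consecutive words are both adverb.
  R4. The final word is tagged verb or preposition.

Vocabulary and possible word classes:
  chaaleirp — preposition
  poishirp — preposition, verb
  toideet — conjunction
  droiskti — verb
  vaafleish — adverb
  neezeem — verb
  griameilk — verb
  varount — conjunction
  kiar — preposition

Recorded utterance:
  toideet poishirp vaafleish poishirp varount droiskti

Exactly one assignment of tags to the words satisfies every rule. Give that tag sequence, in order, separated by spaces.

Candidates per position — 1:toideet {conjunction}; 2:poishirp {preposition,verb}; 3:vaafleish {adverb}; 4:poishirp {preposition,verb}; 5:varount {conjunction}; 6:droiskti {verb}.
Word 2 cannot be verb — rule 2 would then fail for every completion. It is preposition.
Word 4 cannot be preposition — rule 1 would then fail for every completion. It is verb.
The unique satisfying tagging is: conjunction preposition adverb verb conjunction verb.
Checking: rule 1 satisfied; rule 2 satisfied; rule 3 satisfied; rule 4 satisfied.

conjunction preposition adverb verb conjunction verb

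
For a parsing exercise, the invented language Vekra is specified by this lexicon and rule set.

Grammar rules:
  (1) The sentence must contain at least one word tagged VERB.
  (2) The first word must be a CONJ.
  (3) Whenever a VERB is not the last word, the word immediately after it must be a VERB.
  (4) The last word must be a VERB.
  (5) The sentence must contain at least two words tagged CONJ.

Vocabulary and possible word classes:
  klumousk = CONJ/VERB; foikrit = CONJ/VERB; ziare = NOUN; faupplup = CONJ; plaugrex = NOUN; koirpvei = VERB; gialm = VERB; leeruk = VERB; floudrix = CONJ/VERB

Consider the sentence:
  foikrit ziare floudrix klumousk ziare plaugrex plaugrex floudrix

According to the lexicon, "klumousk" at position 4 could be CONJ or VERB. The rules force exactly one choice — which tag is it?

Candidates per position — 1:foikrit {CONJ,VERB}; 2:ziare {NOUN}; 3:floudrix {CONJ,VERB}; 4:klumousk {CONJ,VERB}; 5:ziare {NOUN}; 6:plaugrex {NOUN}; 7:plaugrex {NOUN}; 8:floudrix {CONJ,VERB}.
At position 1, choosing VERB makes rule 2 impossible to satisfy; hence CONJ.
At position 3, choosing VERB makes rule 3 impossible to satisfy; hence CONJ.
At position 4, choosing VERB makes rule 3 impossible to satisfy; hence CONJ.
At position 8, choosing CONJ makes rule 1 impossible to satisfy; hence VERB.
The unique satisfying tagging is: CONJ NOUN CONJ CONJ NOUN NOUN NOUN VERB.
Verifying each rule — rule 1 ok; rule 2 ok; rule 3 ok; rule 4 ok; rule 5 ok.

CONJ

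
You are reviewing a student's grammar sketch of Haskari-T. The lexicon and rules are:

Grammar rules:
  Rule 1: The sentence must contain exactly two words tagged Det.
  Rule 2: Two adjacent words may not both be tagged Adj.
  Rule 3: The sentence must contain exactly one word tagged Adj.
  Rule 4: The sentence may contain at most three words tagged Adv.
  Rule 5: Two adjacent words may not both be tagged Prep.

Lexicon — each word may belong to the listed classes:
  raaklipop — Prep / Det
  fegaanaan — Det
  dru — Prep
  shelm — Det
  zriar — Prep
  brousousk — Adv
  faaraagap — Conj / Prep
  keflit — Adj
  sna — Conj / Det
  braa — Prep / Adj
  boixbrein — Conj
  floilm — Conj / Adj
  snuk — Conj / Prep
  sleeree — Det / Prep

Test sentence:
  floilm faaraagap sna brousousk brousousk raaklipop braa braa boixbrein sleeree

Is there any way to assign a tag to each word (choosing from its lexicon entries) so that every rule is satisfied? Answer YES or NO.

YES

Candidates per position — 1:floilm {Conj,Adj}; 2:faaraagap {Conj,Prep}; 3:sna {Conj,Det}; 4:brousousk {Adv}; 5:brousousk {Adv}; 6:raaklipop {Prep,Det}; 7:braa {Prep,Adj}; 8:braa {Prep,Adj}; 9:boixbrein {Conj}; 10:sleeree {Det,Prep}.
One satisfying assignment: Conj Conj Conj Adv Adv Det Prep Adj Conj Det.
Check: rule 1 satisfied; rule 2 satisfied; rule 3 satisfied; rule 4 satisfied; rule 5 satisfied.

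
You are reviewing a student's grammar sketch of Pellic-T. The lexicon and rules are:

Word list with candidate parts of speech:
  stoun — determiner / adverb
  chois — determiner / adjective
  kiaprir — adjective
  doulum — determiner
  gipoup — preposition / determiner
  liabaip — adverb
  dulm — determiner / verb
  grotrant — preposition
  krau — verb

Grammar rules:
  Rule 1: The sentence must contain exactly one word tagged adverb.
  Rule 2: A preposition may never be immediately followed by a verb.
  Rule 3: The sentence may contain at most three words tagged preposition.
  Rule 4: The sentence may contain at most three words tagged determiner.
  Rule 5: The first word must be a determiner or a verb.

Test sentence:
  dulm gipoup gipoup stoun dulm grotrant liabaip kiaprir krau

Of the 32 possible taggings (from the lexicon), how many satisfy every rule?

11

Candidates per position — 1:dulm {determiner,verb}; 2:gipoup {preposition,determiner}; 3:gipoup {preposition,determiner}; 4:stoun {determiner,adverb}; 5:dulm {determiner,verb}; 6:grotrant {preposition}; 7:liabaip {adverb}; 8:kiaprir {adjective}; 9:krau {verb}.
There are 32 candidate sequences in total.
Checking each against the rules leaves 11 sequences.
Count = 11.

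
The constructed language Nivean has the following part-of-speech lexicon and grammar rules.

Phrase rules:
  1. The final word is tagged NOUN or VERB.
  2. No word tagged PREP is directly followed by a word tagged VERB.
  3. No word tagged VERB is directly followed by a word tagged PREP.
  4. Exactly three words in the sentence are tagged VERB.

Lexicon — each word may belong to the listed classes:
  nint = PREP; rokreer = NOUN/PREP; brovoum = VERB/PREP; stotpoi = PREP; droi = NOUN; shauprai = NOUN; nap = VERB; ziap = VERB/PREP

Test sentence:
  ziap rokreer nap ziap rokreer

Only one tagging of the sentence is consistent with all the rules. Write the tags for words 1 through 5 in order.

Candidates per position — 1:ziap {VERB,PREP}; 2:rokreer {NOUN,PREP}; 3:nap {VERB}; 4:ziap {VERB,PREP}; 5:rokreer {NOUN,PREP}.
Word 1 cannot be PREP — rule 4 would then fail for every completion. It is VERB.
Word 2 cannot be PREP — rule 2 would then fail for every completion. It is NOUN.
Word 4 cannot be PREP — rule 3 would then fail for every completion. It is VERB.
Word 5 cannot be PREP — rule 1 would then fail for every completion. It is NOUN.
The unique satisfying tagging is: VERB NOUN VERB VERB NOUN.
Check: rule 1 holds; rule 2 holds; rule 3 holds; rule 4 holds.

VERB NOUN VERB VERB NOUN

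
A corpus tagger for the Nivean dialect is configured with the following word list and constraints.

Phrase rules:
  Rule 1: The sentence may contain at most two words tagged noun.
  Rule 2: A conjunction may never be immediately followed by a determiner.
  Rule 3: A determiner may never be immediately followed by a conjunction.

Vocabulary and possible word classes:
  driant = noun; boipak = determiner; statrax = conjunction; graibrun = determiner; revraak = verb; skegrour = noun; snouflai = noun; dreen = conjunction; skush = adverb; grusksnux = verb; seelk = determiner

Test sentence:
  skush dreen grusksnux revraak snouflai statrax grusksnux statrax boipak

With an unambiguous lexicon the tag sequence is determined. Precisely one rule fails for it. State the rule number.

2

Fixed tagging: adverb conjunction verb verb noun conjunction verb conjunction determiner.
Applying the rules: R1 ✓, R2 ✗, R3 ✓.
Only rule 2 fails.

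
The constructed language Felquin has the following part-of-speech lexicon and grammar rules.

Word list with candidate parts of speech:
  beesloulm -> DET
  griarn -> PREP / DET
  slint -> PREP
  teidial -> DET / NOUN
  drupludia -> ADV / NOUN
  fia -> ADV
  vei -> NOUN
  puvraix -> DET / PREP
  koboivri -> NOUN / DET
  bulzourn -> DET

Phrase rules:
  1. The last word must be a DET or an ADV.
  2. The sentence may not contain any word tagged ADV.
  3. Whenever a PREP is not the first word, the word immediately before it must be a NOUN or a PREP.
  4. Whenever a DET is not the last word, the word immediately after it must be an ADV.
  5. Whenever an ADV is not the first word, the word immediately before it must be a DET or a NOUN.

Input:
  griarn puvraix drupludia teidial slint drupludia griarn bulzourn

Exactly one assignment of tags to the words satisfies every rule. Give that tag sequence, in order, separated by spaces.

PREP PREP NOUN NOUN PREP NOUN PREP DET

Candidates per position — 1:griarn {PREP,DET}; 2:puvraix {DET,PREP}; 3:drupludia {ADV,NOUN}; 4:teidial {DET,NOUN}; 5:slint {PREP}; 6:drupludia {ADV,NOUN}; 7:griarn {PREP,DET}; 8:bulzourn {DET}.
Position 1: DET is ruled out by rule 4; that leaves PREP.
Position 3: ADV is ruled out by rule 2; that leaves NOUN.
Position 4: DET is ruled out by rule 3; that leaves NOUN.
Position 6: ADV is ruled out by rule 2; that leaves NOUN.
Position 7: DET is ruled out by rule 4; that leaves PREP.
Position 2: DET is ruled out by rule 4; that leaves PREP.
That leaves exactly one tagging: PREP PREP NOUN NOUN PREP NOUN PREP DET.
Checking: rule 1 ok; rule 2 ok; rule 3 ok; rule 4 ok; rule 5 ok.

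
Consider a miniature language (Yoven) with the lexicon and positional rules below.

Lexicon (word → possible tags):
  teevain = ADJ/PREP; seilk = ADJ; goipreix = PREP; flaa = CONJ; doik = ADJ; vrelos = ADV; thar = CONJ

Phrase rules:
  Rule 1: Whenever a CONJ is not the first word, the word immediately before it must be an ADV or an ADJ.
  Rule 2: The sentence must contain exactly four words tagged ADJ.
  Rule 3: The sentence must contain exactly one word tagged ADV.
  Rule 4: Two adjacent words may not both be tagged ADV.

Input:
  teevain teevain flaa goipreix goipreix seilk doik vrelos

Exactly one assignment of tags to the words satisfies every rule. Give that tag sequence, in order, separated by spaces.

ADJ ADJ CONJ PREP PREP ADJ ADJ ADV

Candidates per position — 1:teevain {ADJ,PREP}; 2:teevain {ADJ,PREP}; 3:flaa {CONJ}; 4:goipreix {PREP}; 5:goipreix {PREP}; 6:seilk {ADJ}; 7:doik {ADJ}; 8:vrelos {ADV}.
At position 1, choosing PREP makes rule 2 impossible to satisfy; hence ADJ.
At position 2, choosing PREP makes rule 1 impossible to satisfy; hence ADJ.
The unique satisfying tagging is: ADJ ADJ CONJ PREP PREP ADJ ADJ ADV.
Rule-by-rule: rule 1 satisfied; rule 2 satisfied; rule 3 satisfied; rule 4 satisfied.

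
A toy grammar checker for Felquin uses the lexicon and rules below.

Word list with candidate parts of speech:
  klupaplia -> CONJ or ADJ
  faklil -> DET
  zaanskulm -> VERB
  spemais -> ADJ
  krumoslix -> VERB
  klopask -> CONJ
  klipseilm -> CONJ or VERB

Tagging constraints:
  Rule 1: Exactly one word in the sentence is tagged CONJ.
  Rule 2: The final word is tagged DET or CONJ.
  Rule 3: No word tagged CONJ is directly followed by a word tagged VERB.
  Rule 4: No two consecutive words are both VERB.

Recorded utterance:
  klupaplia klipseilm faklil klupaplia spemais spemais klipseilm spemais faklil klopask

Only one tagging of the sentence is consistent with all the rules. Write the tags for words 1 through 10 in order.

ADJ VERB DET ADJ ADJ ADJ VERB ADJ DET CONJ

Candidates per position — 1:klupaplia {CONJ,ADJ}; 2:klipseilm {CONJ,VERB}; 3:faklil {DET}; 4:klupaplia {CONJ,ADJ}; 5:spemais {ADJ}; 6:spemais {ADJ}; 7:klipseilm {CONJ,VERB}; 8:spemais {ADJ}; 9:faklil {DET}; 10:klopask {CONJ}.
Position 1: CONJ is ruled out by rule 1; that leaves ADJ.
Position 2: CONJ is ruled out by rule 1; that leaves VERB.
Position 4: CONJ is ruled out by rule 1; that leaves ADJ.
Position 7: CONJ is ruled out by rule 1; that leaves VERB.
So the tagging must be: ADJ VERB DET ADJ ADJ ADJ VERB ADJ DET CONJ.
Checking: rule 1 satisfied; rule 2 satisfied; rule 3 satisfied; rule 4 satisfied.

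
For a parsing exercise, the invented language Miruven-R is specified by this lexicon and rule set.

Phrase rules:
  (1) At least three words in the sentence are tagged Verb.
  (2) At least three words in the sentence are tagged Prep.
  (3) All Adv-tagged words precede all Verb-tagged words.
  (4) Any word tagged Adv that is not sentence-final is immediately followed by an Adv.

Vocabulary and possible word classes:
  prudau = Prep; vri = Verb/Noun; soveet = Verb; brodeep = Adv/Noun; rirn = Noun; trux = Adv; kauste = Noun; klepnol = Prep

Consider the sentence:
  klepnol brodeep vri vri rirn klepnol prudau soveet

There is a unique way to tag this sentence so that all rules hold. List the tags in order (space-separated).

Prep Noun Verb Verb Noun Prep Prep Verb

Candidates per position — 1:klepnol {Prep}; 2:brodeep {Adv,Noun}; 3:vri {Verb,Noun}; 4:vri {Verb,Noun}; 5:rirn {Noun}; 6:klepnol {Prep}; 7:prudau {Prep}; 8:soveet {Verb}.
Word 2 cannot be Adv — rule 4 would then fail for every completion. It is Noun.
Word 3 cannot be Noun — rule 1 would then fail for every completion. It is Verb.
Word 4 cannot be Noun — rule 1 would then fail for every completion. It is Verb.
So the tagging must be: Prep Noun Verb Verb Noun Prep Prep Verb.
Checking: rule 1 satisfied; rule 2 satisfied; rule 3 satisfied; rule 4 satisfied.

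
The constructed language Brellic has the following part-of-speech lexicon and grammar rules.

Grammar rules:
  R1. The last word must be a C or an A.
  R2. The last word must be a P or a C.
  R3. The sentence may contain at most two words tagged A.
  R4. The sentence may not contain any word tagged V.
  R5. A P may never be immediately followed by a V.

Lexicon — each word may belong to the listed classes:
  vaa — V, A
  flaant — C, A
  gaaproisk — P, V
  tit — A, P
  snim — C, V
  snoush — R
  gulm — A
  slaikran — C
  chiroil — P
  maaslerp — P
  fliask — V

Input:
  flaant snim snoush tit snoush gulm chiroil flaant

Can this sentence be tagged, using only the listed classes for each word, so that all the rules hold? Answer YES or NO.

Candidates per position — 1:flaant {C,A}; 2:snim {C,V}; 3:snoush {R}; 4:tit {A,P}; 5:snoush {R}; 6:gulm {A}; 7:chiroil {P}; 8:flaant {C,A}.
One satisfying assignment: C C R P R A P C.
Check: rule 1 ok; rule 2 ok; rule 3 ok; rule 4 ok; rule 5 ok.

YES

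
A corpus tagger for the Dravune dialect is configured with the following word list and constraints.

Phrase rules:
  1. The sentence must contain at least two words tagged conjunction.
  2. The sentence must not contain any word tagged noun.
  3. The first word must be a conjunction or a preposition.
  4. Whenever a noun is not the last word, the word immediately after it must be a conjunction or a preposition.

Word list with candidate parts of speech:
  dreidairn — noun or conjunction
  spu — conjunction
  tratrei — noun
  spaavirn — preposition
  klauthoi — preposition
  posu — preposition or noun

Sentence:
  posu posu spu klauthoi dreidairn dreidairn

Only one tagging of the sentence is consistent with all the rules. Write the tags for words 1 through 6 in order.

Candidates per position — 1:posu {preposition,noun}; 2:posu {preposition,noun}; 3:spu {conjunction}; 4:klauthoi {preposition}; 5:dreidairn {noun,conjunction}; 6:dreidairn {noun,conjunction}.
Position 1: tagging it noun would leave rule 2 unsatisfiable, so it must be preposition.
Position 2: tagging it noun would leave rule 2 unsatisfiable, so it must be preposition.
Position 5: tagging it noun would leave rule 2 unsatisfiable, so it must be conjunction.
Position 6: tagging it noun would leave rule 2 unsatisfiable, so it must be conjunction.
The only consistent sequence is: preposition preposition conjunction preposition conjunction conjunction.
Checking: rule 1 holds; rule 2 holds; rule 3 holds; rule 4 holds.

preposition preposition conjunction preposition conjunction conjunction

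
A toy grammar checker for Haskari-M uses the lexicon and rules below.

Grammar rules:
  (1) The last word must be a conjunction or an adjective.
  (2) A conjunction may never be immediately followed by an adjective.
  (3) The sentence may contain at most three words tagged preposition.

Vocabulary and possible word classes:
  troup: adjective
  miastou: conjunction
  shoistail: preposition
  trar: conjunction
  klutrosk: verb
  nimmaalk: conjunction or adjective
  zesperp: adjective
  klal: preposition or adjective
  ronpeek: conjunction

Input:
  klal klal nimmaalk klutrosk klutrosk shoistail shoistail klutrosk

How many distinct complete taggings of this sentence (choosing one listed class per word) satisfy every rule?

Candidates per position — 1:klal {preposition,adjective}; 2:klal {preposition,adjective}; 3:nimmaalk {conjunction,adjective}; 4:klutrosk {verb}; 5:klutrosk {verb}; 6:shoistail {preposition}; 7:shoistail {preposition}; 8:klutrosk {verb}.
There are 8 candidate sequences in total.
Rule 1 cannot be satisfied by any choice of tags from the lexicon.
So there is no consistent tagging.
Count = 0.

0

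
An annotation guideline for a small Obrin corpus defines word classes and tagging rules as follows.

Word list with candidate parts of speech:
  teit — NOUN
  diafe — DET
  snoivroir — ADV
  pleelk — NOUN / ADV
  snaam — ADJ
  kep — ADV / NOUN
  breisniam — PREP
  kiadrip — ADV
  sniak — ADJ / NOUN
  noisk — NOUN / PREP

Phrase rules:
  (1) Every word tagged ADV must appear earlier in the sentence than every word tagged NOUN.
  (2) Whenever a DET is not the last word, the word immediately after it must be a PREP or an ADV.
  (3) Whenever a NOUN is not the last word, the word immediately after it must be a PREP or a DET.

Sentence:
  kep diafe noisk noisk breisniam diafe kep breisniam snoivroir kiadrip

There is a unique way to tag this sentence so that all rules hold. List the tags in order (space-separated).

Candidates per position — 1:kep {ADV,NOUN}; 2:diafe {DET}; 3:noisk {NOUN,PREP}; 4:noisk {NOUN,PREP}; 5:breisniam {PREP}; 6:diafe {DET}; 7:kep {ADV,NOUN}; 8:breisniam {PREP}; 9:snoivroir {ADV}; 10:kiadrip {ADV}.
At position 1, choosing NOUN makes rule 1 impossible to satisfy; hence ADV.
At position 3, choosing NOUN makes rule 1 impossible to satisfy; hence PREP.
At position 4, choosing NOUN makes rule 1 impossible to satisfy; hence PREP.
At position 7, choosing NOUN makes rule 1 impossible to satisfy; hence ADV.
The only consistent sequence is: ADV DET PREP PREP PREP DET ADV PREP ADV ADV.
Checking: rule 1 satisfied; rule 2 satisfied; rule 3 satisfied.

ADV DET PREP PREP PREP DET ADV PREP ADV ADV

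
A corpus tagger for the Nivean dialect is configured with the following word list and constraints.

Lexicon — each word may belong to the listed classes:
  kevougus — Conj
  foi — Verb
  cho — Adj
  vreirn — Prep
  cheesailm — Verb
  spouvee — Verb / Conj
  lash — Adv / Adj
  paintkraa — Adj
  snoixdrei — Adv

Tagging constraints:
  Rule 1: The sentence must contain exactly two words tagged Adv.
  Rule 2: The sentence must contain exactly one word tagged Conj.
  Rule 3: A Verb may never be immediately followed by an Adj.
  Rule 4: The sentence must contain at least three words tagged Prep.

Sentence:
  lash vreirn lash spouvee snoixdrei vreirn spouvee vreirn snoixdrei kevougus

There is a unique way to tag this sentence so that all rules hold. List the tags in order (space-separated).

Candidates per position — 1:lash {Adv,Adj}; 2:vreirn {Prep}; 3:lash {Adv,Adj}; 4:spouvee {Verb,Conj}; 5:snoixdrei {Adv}; 6:vreirn {Prep}; 7:spouvee {Verb,Conj}; 8:vreirn {Prep}; 9:snoixdrei {Adv}; 10:kevougus {Conj}.
Word 1 cannot be Adv — rule 1 would then fail for every completion. It is Adj.
Word 3 cannot be Adv — rule 1 would then fail for every completion. It is Adj.
Word 4 cannot be Conj — rule 2 would then fail for every completion. It is Verb.
Word 7 cannot be Conj — rule 2 would then fail for every completion. It is Verb.
The unique satisfying tagging is: Adj Prep Adj Verb Adv Prep Verb Prep Adv Conj.
Verifying each rule — rule 1 satisfied; rule 2 satisfied; rule 3 satisfied; rule 4 satisfied.

Adj Prep Adj Verb Adv Prep Verb Prep Adv Conj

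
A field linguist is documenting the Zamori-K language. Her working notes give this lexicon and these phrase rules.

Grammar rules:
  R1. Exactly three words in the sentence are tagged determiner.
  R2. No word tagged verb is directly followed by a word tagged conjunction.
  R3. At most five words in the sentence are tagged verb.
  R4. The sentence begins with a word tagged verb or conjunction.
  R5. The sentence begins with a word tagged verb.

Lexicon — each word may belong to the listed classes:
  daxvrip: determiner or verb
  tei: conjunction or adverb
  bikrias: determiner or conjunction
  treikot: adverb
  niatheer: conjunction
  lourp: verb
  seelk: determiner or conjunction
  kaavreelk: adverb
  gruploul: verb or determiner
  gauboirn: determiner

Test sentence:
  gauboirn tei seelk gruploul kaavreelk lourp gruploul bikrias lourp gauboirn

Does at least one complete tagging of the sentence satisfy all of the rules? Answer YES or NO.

NO

Candidates per position — 1:gauboirn {determiner}; 2:tei {conjunction,adverb}; 3:seelk {determiner,conjunction}; 4:gruploul {verb,determiner}; 5:kaavreelk {adverb}; 6:lourp {verb}; 7:gruploul {verb,determiner}; 8:bikrias {determiner,conjunction}; 9:lourp {verb}; 10:gauboirn {determiner}.
Rule 4 cannot be satisfied by any choice of tags from the lexicon.
So there is no consistent tagging.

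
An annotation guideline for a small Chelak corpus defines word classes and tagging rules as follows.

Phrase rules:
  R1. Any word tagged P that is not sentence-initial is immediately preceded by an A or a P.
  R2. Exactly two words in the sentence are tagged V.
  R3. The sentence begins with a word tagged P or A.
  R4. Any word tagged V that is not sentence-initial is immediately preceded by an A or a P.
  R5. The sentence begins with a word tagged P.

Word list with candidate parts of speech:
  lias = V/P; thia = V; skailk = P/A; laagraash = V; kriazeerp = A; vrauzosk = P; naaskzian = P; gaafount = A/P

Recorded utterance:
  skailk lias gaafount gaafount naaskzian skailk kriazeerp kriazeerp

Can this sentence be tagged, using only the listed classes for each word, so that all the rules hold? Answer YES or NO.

Candidates per position — 1:skailk {P,A}; 2:lias {V,P}; 3:gaafount {A,P}; 4:gaafount {A,P}; 5:naaskzian {P}; 6:skailk {P,A}; 7:kriazeerp {A}; 8:kriazeerp {A}.
Rule 2 cannot be satisfied by any choice of tags from the lexicon.
So there is no consistent tagging.

NO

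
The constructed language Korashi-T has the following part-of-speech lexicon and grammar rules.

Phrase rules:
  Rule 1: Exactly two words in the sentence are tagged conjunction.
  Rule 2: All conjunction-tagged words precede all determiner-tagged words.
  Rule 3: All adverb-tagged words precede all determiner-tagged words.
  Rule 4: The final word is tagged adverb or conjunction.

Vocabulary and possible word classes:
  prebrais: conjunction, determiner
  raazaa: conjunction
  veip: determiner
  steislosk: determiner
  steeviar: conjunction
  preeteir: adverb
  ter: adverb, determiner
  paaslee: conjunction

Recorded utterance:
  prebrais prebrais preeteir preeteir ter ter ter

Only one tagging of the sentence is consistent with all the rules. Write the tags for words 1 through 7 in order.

conjunction conjunction adverb adverb adverb adverb adverb

Candidates per position — 1:prebrais {conjunction,determiner}; 2:prebrais {conjunction,determiner}; 3:preeteir {adverb}; 4:preeteir {adverb}; 5:ter {adverb,determiner}; 6:ter {adverb,determiner}; 7:ter {adverb,determiner}.
If word 1 were determiner, no tagging could satisfy rule 1; so word 1 is conjunction.
If word 2 were determiner, no tagging could satisfy rule 1; so word 2 is conjunction.
If word 7 were determiner, no tagging could satisfy rule 4; so word 7 is adverb.
If word 5 were determiner, no tagging could satisfy rule 3; so word 5 is adverb.
If word 6 were determiner, no tagging could satisfy rule 3; so word 6 is adverb.
So the tagging must be: conjunction conjunction adverb adverb adverb adverb adverb.
Verifying each rule — rule 1 holds; rule 2 holds; rule 3 holds; rule 4 holds.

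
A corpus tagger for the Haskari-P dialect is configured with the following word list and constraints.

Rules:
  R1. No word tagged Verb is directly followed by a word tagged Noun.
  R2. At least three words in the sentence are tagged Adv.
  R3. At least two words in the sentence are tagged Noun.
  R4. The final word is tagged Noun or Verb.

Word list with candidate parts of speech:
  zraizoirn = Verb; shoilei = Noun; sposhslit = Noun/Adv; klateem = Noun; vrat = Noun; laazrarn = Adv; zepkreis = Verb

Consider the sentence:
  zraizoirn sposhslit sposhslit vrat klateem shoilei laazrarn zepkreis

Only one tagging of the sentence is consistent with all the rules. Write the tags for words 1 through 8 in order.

Verb Adv Adv Noun Noun Noun Adv Verb

Candidates per position — 1:zraizoirn {Verb}; 2:sposhslit {Noun,Adv}; 3:sposhslit {Noun,Adv}; 4:vrat {Noun}; 5:klateem {Noun}; 6:shoilei {Noun}; 7:laazrarn {Adv}; 8:zepkreis {Verb}.
If word 2 were Noun, no tagging could satisfy rule 1; so word 2 is Adv.
If word 3 were Noun, no tagging could satisfy rule 2; so word 3 is Adv.
The only consistent sequence is: Verb Adv Adv Noun Noun Noun Adv Verb.
Verifying each rule — rule 1 ok; rule 2 ok; rule 3 ok; rule 4 ok.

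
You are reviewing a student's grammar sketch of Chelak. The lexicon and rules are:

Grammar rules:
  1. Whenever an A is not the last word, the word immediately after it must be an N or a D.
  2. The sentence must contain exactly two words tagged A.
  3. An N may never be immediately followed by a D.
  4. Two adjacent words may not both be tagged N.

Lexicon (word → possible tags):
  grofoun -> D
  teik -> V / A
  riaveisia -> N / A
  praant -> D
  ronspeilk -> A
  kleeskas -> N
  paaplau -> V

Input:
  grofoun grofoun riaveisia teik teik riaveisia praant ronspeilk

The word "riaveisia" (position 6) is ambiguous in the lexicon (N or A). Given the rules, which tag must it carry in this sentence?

A

Candidates per position — 1:grofoun {D}; 2:grofoun {D}; 3:riaveisia {N,A}; 4:teik {V,A}; 5:teik {V,A}; 6:riaveisia {N,A}; 7:praant {D}; 8:ronspeilk {A}.
Position 3: A is ruled out by rule 1; that leaves N.
Position 4: A is ruled out by rule 1; that leaves V.
Position 6: N is ruled out by rule 3; that leaves A.
Position 5: A is ruled out by rule 1; that leaves V.
The unique satisfying tagging is: D D N V V A D A.
Check: rule 1 holds; rule 2 holds; rule 3 holds; rule 4 holds.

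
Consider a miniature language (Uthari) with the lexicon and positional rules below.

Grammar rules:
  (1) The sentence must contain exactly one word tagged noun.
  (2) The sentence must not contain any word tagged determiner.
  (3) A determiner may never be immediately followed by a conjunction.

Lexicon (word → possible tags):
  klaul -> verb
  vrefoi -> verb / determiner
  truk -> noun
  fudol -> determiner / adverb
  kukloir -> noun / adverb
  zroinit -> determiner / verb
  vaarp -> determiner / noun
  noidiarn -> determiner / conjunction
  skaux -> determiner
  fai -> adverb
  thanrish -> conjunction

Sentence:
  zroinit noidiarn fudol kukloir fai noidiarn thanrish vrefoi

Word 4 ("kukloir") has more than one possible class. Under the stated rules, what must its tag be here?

Candidates per position — 1:zroinit {determiner,verb}; 2:noidiarn {determiner,conjunction}; 3:fudol {determiner,adverb}; 4:kukloir {noun,adverb}; 5:fai {adverb}; 6:noidiarn {determiner,conjunction}; 7:thanrish {conjunction}; 8:vrefoi {verb,determiner}.
Word 1 cannot be determiner — rule 2 would then fail for every completion. It is verb.
Word 2 cannot be determiner — rule 2 would then fail for every completion. It is conjunction.
Word 3 cannot be determiner — rule 2 would then fail for every completion. It is adverb.
Word 4 cannot be adverb — rule 1 would then fail for every completion. It is noun.
Word 6 cannot be determiner — rule 2 would then fail for every completion. It is conjunction.
Word 8 cannot be determiner — rule 2 would then fail for every completion. It is verb.
So the tagging must be: verb conjunction adverb noun adverb conjunction conjunction verb.
Verifying each rule — rule 1 satisfied; rule 2 satisfied; rule 3 satisfied.

noun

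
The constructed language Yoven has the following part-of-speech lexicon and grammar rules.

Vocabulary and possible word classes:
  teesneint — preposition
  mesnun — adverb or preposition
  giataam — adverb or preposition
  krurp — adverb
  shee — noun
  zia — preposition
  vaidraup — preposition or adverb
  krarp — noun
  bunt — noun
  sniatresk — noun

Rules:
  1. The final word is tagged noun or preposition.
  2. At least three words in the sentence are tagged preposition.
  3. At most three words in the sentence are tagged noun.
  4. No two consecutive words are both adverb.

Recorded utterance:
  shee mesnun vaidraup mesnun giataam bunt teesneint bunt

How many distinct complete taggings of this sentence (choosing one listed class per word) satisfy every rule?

8

Candidates per position — 1:shee {noun}; 2:mesnun {adverb,preposition}; 3:vaidraup {preposition,adverb}; 4:mesnun {adverb,preposition}; 5:giataam {adverb,preposition}; 6:bunt {noun}; 7:teesneint {preposition}; 8:bunt {noun}.
There are 16 candidate sequences in total.
Checking each against the rules leaves 8 sequences.
Count = 8.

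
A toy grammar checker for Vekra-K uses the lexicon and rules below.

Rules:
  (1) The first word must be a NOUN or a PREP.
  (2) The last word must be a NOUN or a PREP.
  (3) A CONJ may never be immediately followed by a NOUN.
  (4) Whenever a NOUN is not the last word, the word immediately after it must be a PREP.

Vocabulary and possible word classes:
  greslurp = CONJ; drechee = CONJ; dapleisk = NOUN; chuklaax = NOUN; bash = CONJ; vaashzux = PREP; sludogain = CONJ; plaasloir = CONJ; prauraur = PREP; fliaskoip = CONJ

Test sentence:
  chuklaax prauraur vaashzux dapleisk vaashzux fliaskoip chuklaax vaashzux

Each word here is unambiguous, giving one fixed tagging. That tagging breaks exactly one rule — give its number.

3

Fixed tagging: NOUN PREP PREP NOUN PREP CONJ NOUN PREP.
Applying the rules: R1 holds, R2 holds, R3 violated, R4 holds.
Only rule 3 fails.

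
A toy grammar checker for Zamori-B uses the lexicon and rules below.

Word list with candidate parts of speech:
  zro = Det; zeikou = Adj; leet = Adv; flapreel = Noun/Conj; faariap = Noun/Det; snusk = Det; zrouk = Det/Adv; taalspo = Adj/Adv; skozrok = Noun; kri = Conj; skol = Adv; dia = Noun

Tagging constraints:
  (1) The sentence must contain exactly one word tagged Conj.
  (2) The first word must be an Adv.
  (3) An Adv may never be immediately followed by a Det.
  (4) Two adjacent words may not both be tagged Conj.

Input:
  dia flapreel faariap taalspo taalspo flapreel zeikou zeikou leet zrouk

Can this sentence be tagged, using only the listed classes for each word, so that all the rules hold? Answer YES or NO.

Candidates per position — 1:dia {Noun}; 2:flapreel {Noun,Conj}; 3:faariap {Noun,Det}; 4:taalspo {Adj,Adv}; 5:taalspo {Adj,Adv}; 6:flapreel {Noun,Conj}; 7:zeikou {Adj}; 8:zeikou {Adj}; 9:leet {Adv}; 10:zrouk {Det,Adv}.
Rule 2 cannot be satisfied by any choice of tags from the lexicon.
So there is no consistent tagging.

NO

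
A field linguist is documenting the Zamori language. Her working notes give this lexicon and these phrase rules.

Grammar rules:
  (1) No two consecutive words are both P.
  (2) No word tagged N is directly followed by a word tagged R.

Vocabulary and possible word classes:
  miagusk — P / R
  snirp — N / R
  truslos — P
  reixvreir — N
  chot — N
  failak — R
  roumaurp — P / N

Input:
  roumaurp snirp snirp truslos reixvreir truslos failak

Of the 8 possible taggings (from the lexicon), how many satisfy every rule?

Candidates per position — 1:roumaurp {P,N}; 2:snirp {N,R}; 3:snirp {N,R}; 4:truslos {P}; 5:reixvreir {N}; 6:truslos {P}; 7:failak {R}.
There are 8 candidate sequences in total.
The sequences that satisfy every rule: P N N P N P R; P R N P N P R; P R R P N P R; N N N P N P R.
Count = 4.

4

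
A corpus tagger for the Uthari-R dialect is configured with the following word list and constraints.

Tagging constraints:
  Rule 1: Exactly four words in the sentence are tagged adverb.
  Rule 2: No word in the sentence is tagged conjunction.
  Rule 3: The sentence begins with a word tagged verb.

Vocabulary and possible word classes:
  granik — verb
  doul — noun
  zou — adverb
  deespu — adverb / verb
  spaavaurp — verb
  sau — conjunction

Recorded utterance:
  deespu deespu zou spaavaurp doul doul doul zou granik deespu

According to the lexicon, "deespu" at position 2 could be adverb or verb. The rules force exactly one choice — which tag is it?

Candidates per position — 1:deespu {adverb,verb}; 2:deespu {adverb,verb}; 3:zou {adverb}; 4:spaavaurp {verb}; 5:doul {noun}; 6:doul {noun}; 7:doul {noun}; 8:zou {adverb}; 9:granik {verb}; 10:deespu {adverb,verb}.
Position 1: adverb is ruled out by rule 3; that leaves verb.
Position 2: verb is ruled out by rule 1; that leaves adverb.
Position 10: verb is ruled out by rule 1; that leaves adverb.
So the tagging must be: verb adverb adverb verb noun noun noun adverb verb adverb.
Rule-by-rule: rule 1 ✓; rule 2 ✓; rule 3 ✓.

adverb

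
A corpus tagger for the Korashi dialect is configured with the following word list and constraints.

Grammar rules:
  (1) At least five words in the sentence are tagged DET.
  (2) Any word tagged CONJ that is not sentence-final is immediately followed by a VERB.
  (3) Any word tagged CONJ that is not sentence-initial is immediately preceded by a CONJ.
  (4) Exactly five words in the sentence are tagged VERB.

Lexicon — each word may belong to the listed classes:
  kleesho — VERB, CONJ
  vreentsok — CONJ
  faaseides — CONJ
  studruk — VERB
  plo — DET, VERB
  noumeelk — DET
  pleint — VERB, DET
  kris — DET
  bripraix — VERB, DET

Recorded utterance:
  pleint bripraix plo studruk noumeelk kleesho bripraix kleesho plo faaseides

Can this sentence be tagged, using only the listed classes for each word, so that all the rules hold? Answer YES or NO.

Candidates per position — 1:pleint {VERB,DET}; 2:bripraix {VERB,DET}; 3:plo {DET,VERB}; 4:studruk {VERB}; 5:noumeelk {DET}; 6:kleesho {VERB,CONJ}; 7:bripraix {VERB,DET}; 8:kleesho {VERB,CONJ}; 9:plo {DET,VERB}; 10:faaseides {CONJ}.
Rule 3 cannot be satisfied by any choice of tags from the lexicon.
So there is no consistent tagging.

NO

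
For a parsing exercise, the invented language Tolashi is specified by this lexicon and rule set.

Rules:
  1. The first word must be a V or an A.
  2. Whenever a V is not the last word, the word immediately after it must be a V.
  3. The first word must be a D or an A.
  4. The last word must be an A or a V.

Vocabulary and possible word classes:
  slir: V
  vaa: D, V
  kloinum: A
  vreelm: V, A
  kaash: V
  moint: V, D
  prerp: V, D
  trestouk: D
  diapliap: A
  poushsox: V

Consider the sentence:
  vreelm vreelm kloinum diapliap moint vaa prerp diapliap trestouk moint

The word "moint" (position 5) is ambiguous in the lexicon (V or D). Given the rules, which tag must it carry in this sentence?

Candidates per position — 1:vreelm {V,A}; 2:vreelm {V,A}; 3:kloinum {A}; 4:diapliap {A}; 5:moint {V,D}; 6:vaa {D,V}; 7:prerp {V,D}; 8:diapliap {A}; 9:trestouk {D}; 10:moint {V,D}.
Word 1 cannot be V — rule 2 would then fail for every completion. It is A.
Word 2 cannot be V — rule 2 would then fail for every completion. It is A.
Word 5 cannot be V — rule 2 would then fail for every completion. It is D.
Word 6 cannot be V — rule 2 would then fail for every completion. It is D.
Word 7 cannot be V — rule 2 would then fail for every completion. It is D.
Word 10 cannot be D — rule 4 would then fail for every completion. It is V.
The unique satisfying tagging is: A A A A D D D A D V.
Rule-by-rule: rule 1 holds; rule 2 holds; rule 3 holds; rule 4 holds.

D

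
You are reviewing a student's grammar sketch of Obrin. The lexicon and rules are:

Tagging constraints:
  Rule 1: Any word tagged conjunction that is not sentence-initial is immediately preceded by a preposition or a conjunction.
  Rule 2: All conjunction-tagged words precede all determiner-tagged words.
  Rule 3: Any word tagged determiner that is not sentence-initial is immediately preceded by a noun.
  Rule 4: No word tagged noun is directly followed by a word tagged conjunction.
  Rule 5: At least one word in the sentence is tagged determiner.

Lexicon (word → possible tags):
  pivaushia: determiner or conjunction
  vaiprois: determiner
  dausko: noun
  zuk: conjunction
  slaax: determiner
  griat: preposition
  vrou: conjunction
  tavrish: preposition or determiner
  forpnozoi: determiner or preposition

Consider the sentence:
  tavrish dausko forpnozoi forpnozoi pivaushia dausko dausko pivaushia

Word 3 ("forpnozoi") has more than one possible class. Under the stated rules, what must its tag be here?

preposition

Candidates per position — 1:tavrish {preposition,determiner}; 2:dausko {noun}; 3:forpnozoi {determiner,preposition}; 4:forpnozoi {determiner,preposition}; 5:pivaushia {determiner,conjunction}; 6:dausko {noun}; 7:dausko {noun}; 8:pivaushia {determiner,conjunction}.
Position 4: determiner is ruled out by rule 3; that leaves preposition.
Position 5: determiner is ruled out by rule 3; that leaves conjunction.
Position 8: conjunction is ruled out by rule 1; that leaves determiner.
Position 1: determiner is ruled out by rule 2; that leaves preposition.
Position 3: determiner is ruled out by rule 2; that leaves preposition.
The unique satisfying tagging is: preposition noun preposition preposition conjunction noun noun determiner.
Checking: rule 1 satisfied; rule 2 satisfied; rule 3 satisfied; rule 4 satisfied; rule 5 satisfied.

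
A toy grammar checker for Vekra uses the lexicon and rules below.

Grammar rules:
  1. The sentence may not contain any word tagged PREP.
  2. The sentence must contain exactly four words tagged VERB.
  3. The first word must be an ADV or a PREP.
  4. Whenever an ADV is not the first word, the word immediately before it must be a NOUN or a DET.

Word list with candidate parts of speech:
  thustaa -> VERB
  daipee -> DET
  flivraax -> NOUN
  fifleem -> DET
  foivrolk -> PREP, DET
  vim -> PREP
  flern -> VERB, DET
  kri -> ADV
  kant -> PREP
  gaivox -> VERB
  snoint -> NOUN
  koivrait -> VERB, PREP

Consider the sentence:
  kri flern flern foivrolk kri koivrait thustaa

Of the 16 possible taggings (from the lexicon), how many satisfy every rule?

Candidates per position — 1:kri {ADV}; 2:flern {VERB,DET}; 3:flern {VERB,DET}; 4:foivrolk {PREP,DET}; 5:kri {ADV}; 6:koivrait {VERB,PREP}; 7:thustaa {VERB}.
There are 16 candidate sequences in total.
The sequences that satisfy every rule: ADV VERB VERB DET ADV VERB VERB.
Count = 1.

1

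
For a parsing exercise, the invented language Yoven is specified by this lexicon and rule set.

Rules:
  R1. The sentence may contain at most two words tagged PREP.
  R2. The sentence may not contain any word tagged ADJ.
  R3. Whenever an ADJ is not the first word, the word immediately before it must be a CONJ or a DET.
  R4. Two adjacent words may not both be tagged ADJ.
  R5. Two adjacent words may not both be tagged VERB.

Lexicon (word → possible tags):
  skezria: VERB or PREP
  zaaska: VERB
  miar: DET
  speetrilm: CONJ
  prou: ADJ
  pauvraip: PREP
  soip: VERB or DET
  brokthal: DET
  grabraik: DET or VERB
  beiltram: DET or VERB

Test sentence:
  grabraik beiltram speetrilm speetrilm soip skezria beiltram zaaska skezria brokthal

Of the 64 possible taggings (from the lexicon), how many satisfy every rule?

9

Candidates per position — 1:grabraik {DET,VERB}; 2:beiltram {DET,VERB}; 3:speetrilm {CONJ}; 4:speetrilm {CONJ}; 5:soip {VERB,DET}; 6:skezria {VERB,PREP}; 7:beiltram {DET,VERB}; 8:zaaska {VERB}; 9:skezria {VERB,PREP}; 10:brokthal {DET}.
There are 64 candidate sequences in total.
Checking each against the rules leaves 9 sequences.
Count = 9.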